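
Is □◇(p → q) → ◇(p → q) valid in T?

Tableau for the negation ¬(□◇(p → q) → ◇(p → q)):
1. ¬(□◇(p → q) → ◇(p → q)), 0
2. □◇(p → q), 0
3. ¬◇(p → q), 0
4. ◇(p → q), 0
5. ¬(p → q), 0
6. p, 0
7. ¬q, 0
8. p → q, 1
9. ◇(p → q), 1
10. ¬(p → q), 1
11. p, 1
12. ¬q, 1
13. q, 1
Accessibility: 0R0, 0R1, 1R1
Branch closes: q and ¬q both at 1.
Every branch of the negation's tableau closes; the branch above is one of them.

Valid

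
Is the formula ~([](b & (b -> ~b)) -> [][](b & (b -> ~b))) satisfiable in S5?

Unsatisfiable

1. ~([](b & (b -> ~b)) -> [][](b & (b -> ~b))), 0
2. [](b & (b -> ~b)), 0   [~->-rule on 1]
3. ~[][](b & (b -> ~b)), 0   [~->-rule on 1]
4. b & (b -> ~b), 0   [[]-rule on 2 via 0R0]
5. b, 0   [&-rule on 4]
6. b -> ~b, 0   [&-rule on 4]
7. ~b, 0   [->-rule on 6 (branches; this branch)]
Accessibility: 0R0
Branch closes: b and ~b both at 0.
All branches of the tableau close; one closing branch shown above.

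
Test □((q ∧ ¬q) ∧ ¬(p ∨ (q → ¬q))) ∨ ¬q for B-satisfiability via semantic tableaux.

Yes, satisfiable

1. □((q ∧ ¬q) ∧ ¬(p ∨ (q → ¬q))) ∨ ¬q, w0
2. ¬q, w0
Accessibility: w0Rw0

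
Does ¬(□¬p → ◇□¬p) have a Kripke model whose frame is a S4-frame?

1. ¬(□¬p → ◇□¬p), 0
2. □¬p, 0   [¬→-rule on 1]
3. ¬◇□¬p, 0   [¬→-rule on 1]
4. ¬p, 0   [□-rule on 2 via 0R0]
5. ¬□¬p, 0   [¬◇-rule on 3 via 0R0]
6. p, 1   [¬□-rule on 5: fresh world 1, 0R1]
7. ¬p, 1   [□-rule on 2 via 0R1]
Accessibility: 0R0, 0R1, 1R1
Branch closes: p and ¬p both at 1.
(One branch shown.) All branches close.

Unsatisfiable (every branch closes)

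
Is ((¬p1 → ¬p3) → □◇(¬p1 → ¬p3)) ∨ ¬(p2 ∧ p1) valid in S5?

Valid in S5

Tableau for the negation ¬(((¬p1 → ¬p3) → □◇(¬p1 → ¬p3)) ∨ ¬(p2 ∧ p1)):
1. ¬(((¬p1 → ¬p3) → □◇(¬p1 → ¬p3)) ∨ ¬(p2 ∧ p1)), 0
2. ¬((¬p1 → ¬p3) → □◇(¬p1 → ¬p3)), 0
3. p2 ∧ p1, 0
4. ¬p1 → ¬p3, 0
5. ¬□◇(¬p1 → ¬p3), 0
6. p2, 0
7. p1, 0
8. ¬p3, 0
9. ¬◇(¬p1 → ¬p3), 1
10. ¬(¬p1 → ¬p3), 0
11. ¬p1, 0
12. p3, 0
Accessibility: 0R0, 0R1, 1R0, 1R1
Branch closes: p1 and ¬p1 both at 0.
All branches of the negation close; one closing branch shown above.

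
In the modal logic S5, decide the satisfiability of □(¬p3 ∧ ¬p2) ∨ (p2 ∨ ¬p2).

1. □(¬p3 ∧ ¬p2) ∨ (p2 ∨ ¬p2), 0
2. p2 ∨ ¬p2, 0   [∨-rule on 1 (branches; this branch)]
3. ¬p2, 0   [∨-rule on 2 (branches; this branch)]
Accessibility: 0R0

Yes, satisfiable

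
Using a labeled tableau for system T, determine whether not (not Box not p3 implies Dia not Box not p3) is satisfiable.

1. not (not Box not p3 implies Dia not Box not p3), 0
2. not Box not p3, 0
3. not Dia not Box not p3, 0
4. Box not p3, 0
5. not p3, 0
6. p3, 1
7. Box not p3, 1
8. not p3, 1
Accessibility: 0R0, 0R1, 1R1
Branch closes: p3 and not p3 both at 1.
All branches of the tableau close; one closing branch shown above.

Unsatisfiable (every branch closes)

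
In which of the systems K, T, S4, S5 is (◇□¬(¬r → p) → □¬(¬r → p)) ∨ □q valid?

S4-tableau for the negation ¬((◇□¬(¬r → p) → □¬(¬r → p)) ∨ □q):
1. ¬((◇□¬(¬r → p) → □¬(¬r → p)) ∨ □q), 0
2. ¬(◇□¬(¬r → p) → □¬(¬r → p)), 0
3. ¬□q, 0
4. ◇□¬(¬r → p), 0
5. ¬□¬(¬r → p), 0
6. ¬q, 1
7. □¬(¬r → p), 2
8. ¬(¬r → p), 2
9. ¬r, 2
10. ¬p, 2
11. ¬r → p, 3
12. p, 3
Accessibility: 0R0, 0R1, 0R2, 0R3, 1R1, 2R2, 3R3
Complete open branch: countermodel on an S4-frame, so not valid in S4, nor in K, T (the same frame is also a K-frame and a T-frame).
S5-tableau for the negation ¬((◇□¬(¬r → p) → □¬(¬r → p)) ∨ □q):
1. ¬((◇□¬(¬r → p) → □¬(¬r → p)) ∨ □q), 0
2. ¬(◇□¬(¬r → p) → □¬(¬r → p)), 0
3. ¬□q, 0
4. ◇□¬(¬r → p), 0
5. ¬□¬(¬r → p), 0
6. ¬q, 1
7. □¬(¬r → p), 2
8. ¬(¬r → p), 0
9. ¬r, 0
10. ¬p, 0
11. ¬(¬r → p), 1
12. ¬r, 1
13. ¬p, 1
14. ¬(¬r → p), 2
15. ¬r, 2
16. ¬p, 2
17. ¬r → p, 3
18. ¬(¬r → p), 3
19. ¬r, 3
20. ¬p, 3
21. p, 3
Accessibility: 0R0, 0R1, 0R2, 0R3, 1R0, 1R1, 1R2, 1R3, 2R0, 2R1, 2R2, 2R3, 3R0, 3R1, 3R2, 3R3
Branch closes: p and ¬p both at 3.
Every branch closes (one shown): valid in S5.

S5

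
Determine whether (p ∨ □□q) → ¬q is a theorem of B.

No, not valid

Tableau for the negation ¬((p ∨ □□q) → ¬q):
1. ¬((p ∨ □□q) → ¬q), u
2. p ∨ □□q, u
3. q, u
4. □□q, u
5. □q, u
Accessibility: uRu
The negation has an open branch (countermodel exists).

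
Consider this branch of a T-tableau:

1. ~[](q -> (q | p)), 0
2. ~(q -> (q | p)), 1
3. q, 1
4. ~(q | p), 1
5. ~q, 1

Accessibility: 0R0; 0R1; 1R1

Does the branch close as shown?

Both q and ~q appear at 1.

Yes, closed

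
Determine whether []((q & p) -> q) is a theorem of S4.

Yes, valid

Tableau for the negation ~[]((q & p) -> q):
1. ~[]((q & p) -> q), 0
2. ~((q & p) -> q), 1
3. q & p, 1
4. ~q, 1
5. q, 1
6. p, 1
Accessibility: 0R0, 0R1, 1R1
Branch closes: q and ~q both at 1.
All branches of the negation close; one closing branch shown above.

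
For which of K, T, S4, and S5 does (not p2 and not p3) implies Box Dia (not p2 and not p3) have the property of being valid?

S5

S5-tableau for the negation not ((not p2 and not p3) implies Box Dia (not p2 and not p3)):
1. not ((not p2 and not p3) implies Box Dia (not p2 and not p3)), u
2. not p2 and not p3, u
3. not Box Dia (not p2 and not p3), u
4. not p2, u
5. not p3, u
6. not Dia (not p2 and not p3), v
7. not (not p2 and not p3), u
8. not (not p2 and not p3), v
9. p3, u
Accessibility: uRu, uRv, vRu, vRv
Branch closes: p3 and not p3 both at u.
Every branch closes (one shown): valid in S5.
S4-tableau for the negation not ((not p2 and not p3) implies Box Dia (not p2 and not p3)):
1. not ((not p2 and not p3) implies Box Dia (not p2 and not p3)), u
2. not p2 and not p3, u
3. not Box Dia (not p2 and not p3), u
4. not p2, u
5. not p3, u
6. not Dia (not p2 and not p3), v
7. not (not p2 and not p3), v
8. p3, v
Accessibility: uRu, uRv, vRv
Complete open branch: countermodel on an S4-frame, so not valid in S4, nor in K, T (the same frame is also a K-frame and a T-frame).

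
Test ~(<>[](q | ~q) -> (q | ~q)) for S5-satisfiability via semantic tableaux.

1. ~(<>[](q | ~q) -> (q | ~q)), w0
2. <>[](q | ~q), w0
3. ~(q | ~q), w0
4. ~q, w0
5. q, w0
Accessibility: w0Rw0
Branch closes: q and ~q both at w0.
(One branch shown.) All branches close.

Unsatisfiable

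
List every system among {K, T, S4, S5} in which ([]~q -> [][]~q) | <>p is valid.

T-tableau for the negation ~(([]~q -> [][]~q) | <>p):
1. ~(([]~q -> [][]~q) | <>p), 0
2. ~([]~q -> [][]~q), 0
3. ~<>p, 0
4. []~q, 0
5. ~[][]~q, 0
6. ~p, 0
7. ~q, 0
8. ~[]~q, 1
9. ~p, 1
10. ~q, 1
11. q, 2
Accessibility: 0R0, 0R1, 1R1, 1R2, 2R2
Complete open branch: countermodel on a T-frame, so not valid in T, nor in K (the same frame is also a K-frame).
S4-tableau for the negation ~(([]~q -> [][]~q) | <>p):
1. ~(([]~q -> [][]~q) | <>p), 0
2. ~([]~q -> [][]~q), 0
3. ~<>p, 0
4. []~q, 0
5. ~[][]~q, 0
6. ~p, 0
7. ~q, 0
8. ~[]~q, 1
9. ~p, 1
10. ~q, 1
11. q, 2
12. ~p, 2
13. ~q, 2
Accessibility: 0R0, 0R1, 0R2, 1R1, 1R2, 2R2
Branch closes: q and ~q both at 2.
Every branch closes (one shown): valid in S4, hence also in S5 (every theorem of S4 is a theorem of S5).

S4, S5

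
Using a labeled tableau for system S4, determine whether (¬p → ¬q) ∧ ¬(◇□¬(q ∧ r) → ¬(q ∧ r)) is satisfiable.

Yes, satisfiable

1. (¬p → ¬q) ∧ ¬(◇□¬(q ∧ r) → ¬(q ∧ r)), 0
2. ¬p → ¬q, 0
3. ¬(◇□¬(q ∧ r) → ¬(q ∧ r)), 0
4. ◇□¬(q ∧ r), 0
5. q ∧ r, 0
6. q, 0
7. r, 0
8. p, 0
9. □¬(q ∧ r), 1
10. ¬(q ∧ r), 1
11. ¬r, 1
Accessibility: 0R0, 0R1, 1R1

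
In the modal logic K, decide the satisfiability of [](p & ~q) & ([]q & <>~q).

Unsatisfiable

1. [](p & ~q) & ([]q & <>~q), u
2. [](p & ~q), u
3. []q & <>~q, u
4. []q, u
5. <>~q, u
6. ~q, v
7. p & ~q, v
8. p, v
9. q, v
Accessibility: uRv
Branch closes: q and ~q both at v.
All branches of the tableau close; one closing branch shown above.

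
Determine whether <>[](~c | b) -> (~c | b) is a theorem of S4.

Invalid (countermodel exists)

Tableau for the negation ~(<>[](~c | b) -> (~c | b)):
1. ~(<>[](~c | b) -> (~c | b)), 0
2. <>[](~c | b), 0
3. ~(~c | b), 0
4. c, 0
5. ~b, 0
6. [](~c | b), 1
7. ~c | b, 1
8. b, 1
Accessibility: 0R0, 0R1, 1R1
The negation has an open branch (countermodel exists).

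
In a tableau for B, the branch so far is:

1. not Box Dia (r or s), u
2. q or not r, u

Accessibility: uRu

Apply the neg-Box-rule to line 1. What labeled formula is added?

a fresh world v with uRv, and not Dia (r or s) at v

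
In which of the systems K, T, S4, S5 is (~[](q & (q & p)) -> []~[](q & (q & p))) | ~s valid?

S4-tableau for the negation ~((~[](q & (q & p)) -> []~[](q & (q & p))) | ~s):
1. ~((~[](q & (q & p)) -> []~[](q & (q & p))) | ~s), w0
2. ~(~[](q & (q & p)) -> []~[](q & (q & p))), w0
3. s, w0
4. ~[](q & (q & p)), w0
5. ~[]~[](q & (q & p)), w0
6. ~(q & (q & p)), w1
7. ~(q & p), w1
8. ~p, w1
9. [](q & (q & p)), w2
10. q & (q & p), w2
11. q, w2
12. q & p, w2
13. p, w2
Accessibility: w0Rw0, w0Rw1, w0Rw2, w1Rw1, w2Rw2
Complete open branch: countermodel on an S4-frame, so not valid in S4, nor in K, T (the same frame is also a K-frame and a T-frame).
S5-tableau for the negation ~((~[](q & (q & p)) -> []~[](q & (q & p))) | ~s):
1. ~((~[](q & (q & p)) -> []~[](q & (q & p))) | ~s), w0
2. ~(~[](q & (q & p)) -> []~[](q & (q & p))), w0
3. s, w0
4. ~[](q & (q & p)), w0
5. ~[]~[](q & (q & p)), w0
6. ~(q & (q & p)), w1
7. ~(q & p), w1
8. ~p, w1
9. [](q & (q & p)), w2
10. q & (q & p), w0
11. q, w0
12. q & p, w0
13. p, w0
14. q & (q & p), w1
15. q, w1
16. q & p, w1
17. p, w1
Accessibility: w0Rw0, w0Rw1, w0Rw2, w1Rw0, w1Rw1, w1Rw2, w2Rw0, w2Rw1, w2Rw2
Branch closes: p and ~p both at w1.
Every branch closes (one shown): valid in S5.

S5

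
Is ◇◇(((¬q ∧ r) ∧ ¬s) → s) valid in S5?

Tableau for the negation ¬◇◇(((¬q ∧ r) ∧ ¬s) → s):
1. ¬◇◇(((¬q ∧ r) ∧ ¬s) → s), u
2. ¬◇(((¬q ∧ r) ∧ ¬s) → s), u   [¬◇-rule on 1 via uRu]
3. ¬(((¬q ∧ r) ∧ ¬s) → s), u   [¬◇-rule on 2 via uRu]
4. (¬q ∧ r) ∧ ¬s, u   [¬→-rule on 3]
5. ¬s, u   [¬→-rule on 3]
6. ¬q ∧ r, u   [∧-rule on 4]
7. ¬q, u   [∧-rule on 6]
8. r, u   [∧-rule on 6]
Accessibility: uRu
The negation has an open branch (countermodel exists).

No, not valid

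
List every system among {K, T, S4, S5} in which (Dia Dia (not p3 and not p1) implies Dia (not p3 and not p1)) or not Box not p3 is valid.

S4-tableau for the negation not ((Dia Dia (not p3 and not p1) implies Dia (not p3 and not p1)) or not Box not p3):
1. not ((Dia Dia (not p3 and not p1) implies Dia (not p3 and not p1)) or not Box not p3), 0
2. not (Dia Dia (not p3 and not p1) implies Dia (not p3 and not p1)), 0
3. Box not p3, 0
4. Dia Dia (not p3 and not p1), 0
5. not Dia (not p3 and not p1), 0
6. not p3, 0
7. not (not p3 and not p1), 0
8. p1, 0
9. Dia (not p3 and not p1), 1
10. not p3, 1
11. not (not p3 and not p1), 1
12. p1, 1
13. not p3 and not p1, 2
14. not p3, 2
15. not p1, 2
16. not (not p3 and not p1), 2
17. p1, 2
Accessibility: 0R0, 0R1, 0R2, 1R1, 1R2, 2R2
Branch closes: p1 and not p1 both at 2.
Every branch closes (one shown): valid in S4, hence also in S5 (every theorem of S4 is a theorem of S5).
T-tableau for the negation not ((Dia Dia (not p3 and not p1) implies Dia (not p3 and not p1)) or not Box not p3):
1. not ((Dia Dia (not p3 and not p1) implies Dia (not p3 and not p1)) or not Box not p3), 0
2. not (Dia Dia (not p3 and not p1) implies Dia (not p3 and not p1)), 0
3. Box not p3, 0
4. Dia Dia (not p3 and not p1), 0
5. not Dia (not p3 and not p1), 0
6. not p3, 0
7. not (not p3 and not p1), 0
8. p1, 0
9. Dia (not p3 and not p1), 1
10. not p3, 1
11. not (not p3 and not p1), 1
12. p1, 1
13. not p3 and not p1, 2
14. not p3, 2
15. not p1, 2
Accessibility: 0R0, 0R1, 1R1, 1R2, 2R2
Complete open branch: countermodel on a T-frame, so not valid in T, nor in K (the same frame is also a K-frame).

S4, S5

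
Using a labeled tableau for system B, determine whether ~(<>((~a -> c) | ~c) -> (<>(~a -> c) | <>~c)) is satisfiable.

No, unsatisfiable

1. ~(<>((~a -> c) | ~c) -> (<>(~a -> c) | <>~c)), w0
2. <>((~a -> c) | ~c), w0   [~->-rule on 1]
3. ~(<>(~a -> c) | <>~c), w0   [~->-rule on 1]
4. ~<>(~a -> c), w0   [~|-rule on 3]
5. ~<>~c, w0   [~|-rule on 3]
6. ~(~a -> c), w0   [~<>-rule on 4 via w0Rw0]
7. ~a, w0   [~->-rule on 6]
8. ~c, w0   [~->-rule on 6]
9. c, w0   [~<>-rule on 5 via w0Rw0]
Accessibility: w0Rw0
Branch closes: c and ~c both at w0.
All branches of the tableau close; one closing branch shown above.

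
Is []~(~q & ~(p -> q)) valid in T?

Tableau for the negation ~[]~(~q & ~(p -> q)):
1. ~[]~(~q & ~(p -> q)), u
2. ~q & ~(p -> q), v
3. ~q, v
4. ~(p -> q), v
5. p, v
Accessibility: uRu, uRv, vRv
The negation has an open branch (countermodel exists).

No, not valid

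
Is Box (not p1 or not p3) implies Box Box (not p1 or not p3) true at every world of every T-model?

Tableau for the negation not (Box (not p1 or not p3) implies Box Box (not p1 or not p3)):
1. not (Box (not p1 or not p3) implies Box Box (not p1 or not p3)), u
2. Box (not p1 or not p3), u
3. not Box Box (not p1 or not p3), u
4. not p1 or not p3, u
5. not p3, u
6. not Box (not p1 or not p3), v
7. not p1 or not p3, v
8. not p3, v
9. not (not p1 or not p3), w
10. p1, w
11. p3, w
Accessibility: uRu, uRv, vRv, vRw, wRw
The negation has an open branch (countermodel exists).

Not valid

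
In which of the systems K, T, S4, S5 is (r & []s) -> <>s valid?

T-tableau for the negation ~((r & []s) -> <>s):
1. ~((r & []s) -> <>s), 0
2. r & []s, 0   [~->-rule on 1]
3. ~<>s, 0   [~->-rule on 1]
4. r, 0   [&-rule on 2]
5. []s, 0   [&-rule on 2]
6. ~s, 0   [~<>-rule on 3 via 0R0]
7. s, 0   [[]-rule on 5 via 0R0]
Accessibility: 0R0
Branch closes: s and ~s both at 0.
Every branch closes (one shown): valid in T, hence also in S4, S5 (every theorem of T is a theorem of S4 and S5).
K-tableau for the negation ~((r & []s) -> <>s):
1. ~((r & []s) -> <>s), 0
2. r & []s, 0   [~->-rule on 1]
3. ~<>s, 0   [~->-rule on 1]
4. r, 0   [&-rule on 2]
5. []s, 0   [&-rule on 2]
Complete open branch: countermodel on a K-frame, so not valid in K.

T, S4, S5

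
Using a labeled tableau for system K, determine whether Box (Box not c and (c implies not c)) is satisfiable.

1. Box (Box not c and (c implies not c)), u

Satisfiable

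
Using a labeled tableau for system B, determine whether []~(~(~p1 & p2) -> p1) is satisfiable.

1. []~(~(~p1 & p2) -> p1), w0
2. ~(~(~p1 & p2) -> p1), w0
3. ~(~p1 & p2), w0
4. ~p1, w0
5. ~p2, w0
Accessibility: w0Rw0

Satisfiable (open branch found)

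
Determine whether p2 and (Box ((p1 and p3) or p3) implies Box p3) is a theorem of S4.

Not valid

Tableau for the negation not (p2 and (Box ((p1 and p3) or p3) implies Box p3)):
1. not (p2 and (Box ((p1 and p3) or p3) implies Box p3)), 0
2. not p2, 0
Accessibility: 0R0
The negation has an open branch (countermodel exists).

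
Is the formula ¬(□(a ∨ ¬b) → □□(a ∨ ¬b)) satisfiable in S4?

Unsatisfiable

1. ¬(□(a ∨ ¬b) → □□(a ∨ ¬b)), u
2. □(a ∨ ¬b), u
3. ¬□□(a ∨ ¬b), u
4. a ∨ ¬b, u
5. ¬b, u
6. ¬□(a ∨ ¬b), v
7. a ∨ ¬b, v
8. ¬b, v
9. ¬(a ∨ ¬b), w
10. ¬a, w
11. b, w
12. a ∨ ¬b, w
13. ¬b, w
Accessibility: uRu, uRv, uRw, vRv, vRw, wRw
Branch closes: b and ¬b both at w.
All branches of the tableau close; one closing branch shown above.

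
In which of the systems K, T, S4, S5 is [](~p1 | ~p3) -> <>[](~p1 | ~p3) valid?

T-tableau for the negation ~([](~p1 | ~p3) -> <>[](~p1 | ~p3)):
1. ~([](~p1 | ~p3) -> <>[](~p1 | ~p3)), u
2. [](~p1 | ~p3), u   [~->-rule on 1]
3. ~<>[](~p1 | ~p3), u   [~->-rule on 1]
4. ~p1 | ~p3, u   [[]-rule on 2 via uRu]
5. ~[](~p1 | ~p3), u   [~<>-rule on 3 via uRu]
6. ~p3, u   [|-rule on 4 (branches; this branch)]
7. ~(~p1 | ~p3), v   [~[]-rule on 5: fresh world v, uRv]
8. p1, v   [~|-rule on 7]
9. p3, v   [~|-rule on 7]
10. ~p1 | ~p3, v   [[]-rule on 2 via uRv]
11. ~[](~p1 | ~p3), v   [~<>-rule on 3 via uRv]
12. ~p3, v   [|-rule on 10 (branches; this branch)]
Accessibility: uRu, uRv, vRv
Branch closes: p3 and ~p3 both at v.
Every branch closes (one shown): valid in T, hence also in S4, S5 (every theorem of T is a theorem of S4 and S5).
K-tableau for the negation ~([](~p1 | ~p3) -> <>[](~p1 | ~p3)):
1. ~([](~p1 | ~p3) -> <>[](~p1 | ~p3)), u
2. [](~p1 | ~p3), u   [~->-rule on 1]
3. ~<>[](~p1 | ~p3), u   [~->-rule on 1]
Complete open branch: countermodel on a K-frame, so not valid in K.

T, S4, S5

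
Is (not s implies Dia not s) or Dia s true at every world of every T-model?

Valid in T

Tableau for the negation not ((not s implies Dia not s) or Dia s):
1. not ((not s implies Dia not s) or Dia s), u
2. not (not s implies Dia not s), u
3. not Dia s, u
4. not s, u
5. not Dia not s, u
6. s, u
Accessibility: uRu
Branch closes: s and not s both at u.
All branches of the negation close; one closing branch shown above.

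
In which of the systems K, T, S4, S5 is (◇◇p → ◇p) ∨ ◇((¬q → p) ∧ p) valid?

S4-tableau for the negation ¬((◇◇p → ◇p) ∨ ◇((¬q → p) ∧ p)):
1. ¬((◇◇p → ◇p) ∨ ◇((¬q → p) ∧ p)), 0
2. ¬(◇◇p → ◇p), 0
3. ¬◇((¬q → p) ∧ p), 0
4. ◇◇p, 0
5. ¬◇p, 0
6. ¬((¬q → p) ∧ p), 0
7. ¬p, 0
8. ¬(¬q → p), 0
9. ¬q, 0
10. ◇p, 1
11. ¬((¬q → p) ∧ p), 1
12. ¬p, 1
13. ¬(¬q → p), 1
14. ¬q, 1
15. p, 2
16. ¬((¬q → p) ∧ p), 2
17. ¬p, 2
Accessibility: 0R0, 0R1, 0R2, 1R1, 1R2, 2R2
Branch closes: p and ¬p both at 2.
Every branch closes (one shown): valid in S4, hence also in S5 (every theorem of S4 is a theorem of S5).
T-tableau for the negation ¬((◇◇p → ◇p) ∨ ◇((¬q → p) ∧ p)):
1. ¬((◇◇p → ◇p) ∨ ◇((¬q → p) ∧ p)), 0
2. ¬(◇◇p → ◇p), 0
3. ¬◇((¬q → p) ∧ p), 0
4. ◇◇p, 0
5. ¬◇p, 0
6. ¬((¬q → p) ∧ p), 0
7. ¬p, 0
8. ◇p, 1
9. ¬((¬q → p) ∧ p), 1
10. ¬p, 1
11. p, 2
Accessibility: 0R0, 0R1, 1R1, 1R2, 2R2
Complete open branch: countermodel on a T-frame, so not valid in T, nor in K (the same frame is also a K-frame).

S4, S5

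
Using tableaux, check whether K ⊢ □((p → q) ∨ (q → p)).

Tableau for the negation ¬□((p → q) ∨ (q → p)):
1. ¬□((p → q) ∨ (q → p)), u
2. ¬((p → q) ∨ (q → p)), v   [¬□-rule on 1: fresh world v, uRv]
3. ¬(p → q), v   [¬∨-rule on 2]
4. ¬(q → p), v   [¬∨-rule on 2]
5. p, v   [¬→-rule on 3]
6. ¬q, v   [¬→-rule on 3]
7. q, v   [¬→-rule on 4]
8. ¬p, v   [¬→-rule on 4]
Accessibility: uRv
Branch closes: q and ¬q both at v.
Every branch of the negation's tableau closes; the branch above is one of them.

Valid in K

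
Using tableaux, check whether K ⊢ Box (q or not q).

Yes, valid

Tableau for the negation not Box (q or not q):
1. not Box (q or not q), 0
2. not (q or not q), 1
3. not q, 1
4. q, 1
Accessibility: 0R1
Branch closes: q and not q both at 1.
Every branch of the negation's tableau closes; the branch above is one of them.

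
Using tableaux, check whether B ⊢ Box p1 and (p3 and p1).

Tableau for the negation not (Box p1 and (p3 and p1)):
1. not (Box p1 and (p3 and p1)), 0
2. not (p3 and p1), 0
3. not p1, 0
Accessibility: 0R0
The negation has an open branch (countermodel exists).

No, not valid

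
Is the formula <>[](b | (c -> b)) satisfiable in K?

Satisfiable

1. <>[](b | (c -> b)), u
2. [](b | (c -> b)), v
Accessibility: uRv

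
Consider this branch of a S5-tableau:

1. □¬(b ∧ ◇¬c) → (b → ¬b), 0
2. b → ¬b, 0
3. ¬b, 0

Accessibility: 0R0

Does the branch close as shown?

No, open

There is no literal clash: for every atom and world, at most one sign appears.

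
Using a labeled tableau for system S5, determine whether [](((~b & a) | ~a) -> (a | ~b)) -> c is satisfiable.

1. [](((~b & a) | ~a) -> (a | ~b)) -> c, 0
2. c, 0
Accessibility: 0R0

Satisfiable (open branch found)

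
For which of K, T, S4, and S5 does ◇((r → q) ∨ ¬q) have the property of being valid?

T, S4, S5

T-tableau for the negation ¬◇((r → q) ∨ ¬q):
1. ¬◇((r → q) ∨ ¬q), u
2. ¬((r → q) ∨ ¬q), u
3. ¬(r → q), u
4. q, u
5. r, u
6. ¬q, u
Accessibility: uRu
Branch closes: q and ¬q both at u.
Every branch closes (one shown): valid in T, hence also in S4, S5 (every theorem of T is a theorem of S4 and S5).
K-tableau for the negation ¬◇((r → q) ∨ ¬q):
1. ¬◇((r → q) ∨ ¬q), u
Complete open branch: countermodel on a K-frame, so not valid in K.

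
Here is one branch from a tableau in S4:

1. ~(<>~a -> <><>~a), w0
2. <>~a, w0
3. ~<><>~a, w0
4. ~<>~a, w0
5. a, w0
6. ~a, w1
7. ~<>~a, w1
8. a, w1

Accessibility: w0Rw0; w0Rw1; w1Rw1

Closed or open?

Both a and ~a appear at w1.

Closed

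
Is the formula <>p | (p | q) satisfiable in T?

Yes, satisfiable

1. <>p | (p | q), w0
2. p | q, w0
3. q, w0
Accessibility: w0Rw0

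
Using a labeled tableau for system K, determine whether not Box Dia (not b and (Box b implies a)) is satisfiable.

1. not Box Dia (not b and (Box b implies a)), 0
2. not Dia (not b and (Box b implies a)), 1   [neg-Box-rule on 1: fresh world 1, 0R1]
Accessibility: 0R1

Satisfiable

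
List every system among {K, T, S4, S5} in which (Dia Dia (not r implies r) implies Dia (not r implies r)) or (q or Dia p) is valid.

S4, S5

S4-tableau for the negation not ((Dia Dia (not r implies r) implies Dia (not r implies r)) or (q or Dia p)):
1. not ((Dia Dia (not r implies r) implies Dia (not r implies r)) or (q or Dia p)), w0
2. not (Dia Dia (not r implies r) implies Dia (not r implies r)), w0   [neg-or-rule on 1]
3. not (q or Dia p), w0   [neg-or-rule on 1]
4. Dia Dia (not r implies r), w0   [neg-implies-rule on 2]
5. not Dia (not r implies r), w0   [neg-implies-rule on 2]
6. not q, w0   [neg-or-rule on 3]
7. not Dia p, w0   [neg-or-rule on 3]
8. not (not r implies r), w0   [neg-Dia-rule on 5 via w0Rw0]
9. not r, w0   [neg-implies-rule on 8]
10. not p, w0   [neg-Dia-rule on 7 via w0Rw0]
11. Dia (not r implies r), w1   [Dia-rule on 4: fresh world w1, w0Rw1]
12. not (not r implies r), w1   [neg-Dia-rule on 5 via w0Rw1]
13. not r, w1   [neg-implies-rule on 12]
14. not p, w1   [neg-Dia-rule on 7 via w0Rw1]
15. not r implies r, w2   [Dia-rule on 11: fresh world w2, w1Rw2]
16. not (not r implies r), w2   [neg-Dia-rule on 5 via w0Rw2]
17. not r, w2   [neg-implies-rule on 16]
18. not p, w2   [neg-Dia-rule on 7 via w0Rw2]
19. r, w2   [implies-rule on 15 (branches; this branch)]
Accessibility: w0Rw0, w0Rw1, w0Rw2, w1Rw1, w1Rw2, w2Rw2
Branch closes: r and not r both at w2.
Every branch closes (one shown): valid in S4, hence also in S5 (every theorem of S4 is a theorem of S5).
T-tableau for the negation not ((Dia Dia (not r implies r) implies Dia (not r implies r)) or (q or Dia p)):
1. not ((Dia Dia (not r implies r) implies Dia (not r implies r)) or (q or Dia p)), w0
2. not (Dia Dia (not r implies r) implies Dia (not r implies r)), w0   [neg-or-rule on 1]
3. not (q or Dia p), w0   [neg-or-rule on 1]
4. Dia Dia (not r implies r), w0   [neg-implies-rule on 2]
5. not Dia (not r implies r), w0   [neg-implies-rule on 2]
6. not q, w0   [neg-or-rule on 3]
7. not Dia p, w0   [neg-or-rule on 3]
8. not (not r implies r), w0   [neg-Dia-rule on 5 via w0Rw0]
9. not r, w0   [neg-implies-rule on 8]
10. not p, w0   [neg-Dia-rule on 7 via w0Rw0]
11. Dia (not r implies r), w1   [Dia-rule on 4: fresh world w1, w0Rw1]
12. not (not r implies r), w1   [neg-Dia-rule on 5 via w0Rw1]
13. not r, w1   [neg-implies-rule on 12]
14. not p, w1   [neg-Dia-rule on 7 via w0Rw1]
15. not r implies r, w2   [Dia-rule on 11: fresh world w2, w1Rw2]
16. r, w2   [implies-rule on 15 (branches; this branch)]
Accessibility: w0Rw0, w0Rw1, w1Rw1, w1Rw2, w2Rw2
Complete open branch: countermodel on a T-frame, so not valid in T, nor in K (the same frame is also a K-frame).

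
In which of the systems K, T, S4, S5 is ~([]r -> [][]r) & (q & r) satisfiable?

T-tableau for the formula:
1. ~([]r -> [][]r) & (q & r), w0
2. ~([]r -> [][]r), w0
3. q & r, w0
4. []r, w0
5. ~[][]r, w0
6. q, w0
7. r, w0
8. ~[]r, w1
9. r, w1
10. ~r, w2
Accessibility: w0Rw0, w0Rw1, w1Rw1, w1Rw2, w2Rw2
Complete open branch: satisfiable in T, hence also in K (this T-model is also a K-model).
S4-tableau for the formula:
1. ~([]r -> [][]r) & (q & r), w0
2. ~([]r -> [][]r), w0
3. q & r, w0
4. []r, w0
5. ~[][]r, w0
6. q, w0
7. r, w0
8. ~[]r, w1
9. r, w1
10. ~r, w2
11. r, w2
Accessibility: w0Rw0, w0Rw1, w0Rw2, w1Rw1, w1Rw2, w2Rw2
Branch closes: r and ~r both at w2.
Every branch closes (one shown): unsatisfiable in S4, hence also in S5 (every S5-frame is an S4-frame).

K, T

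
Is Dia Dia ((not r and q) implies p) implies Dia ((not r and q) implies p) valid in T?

Tableau for the negation not (Dia Dia ((not r and q) implies p) implies Dia ((not r and q) implies p)):
1. not (Dia Dia ((not r and q) implies p) implies Dia ((not r and q) implies p)), u
2. Dia Dia ((not r and q) implies p), u
3. not Dia ((not r and q) implies p), u
4. not ((not r and q) implies p), u
5. not r and q, u
6. not p, u
7. not r, u
8. q, u
9. Dia ((not r and q) implies p), v
10. not ((not r and q) implies p), v
11. not r and q, v
12. not p, v
13. not r, v
14. q, v
15. (not r and q) implies p, w
16. p, w
Accessibility: uRu, uRv, vRv, vRw, wRw
The negation has an open branch (countermodel exists).

No, not valid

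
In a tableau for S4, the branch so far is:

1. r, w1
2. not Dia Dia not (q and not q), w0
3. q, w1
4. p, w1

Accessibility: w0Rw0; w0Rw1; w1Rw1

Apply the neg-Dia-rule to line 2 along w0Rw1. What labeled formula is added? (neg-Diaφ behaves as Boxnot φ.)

neg-Diaφ behaves as Boxnot φ: propagate the negated body to each accessible world.

not Dia not (q and not q), w1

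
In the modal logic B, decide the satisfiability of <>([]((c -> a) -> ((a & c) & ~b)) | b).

1. <>([]((c -> a) -> ((a & c) & ~b)) | b), 0
2. []((c -> a) -> ((a & c) & ~b)) | b, 1
3. b, 1
Accessibility: 0R0, 0R1, 1R0, 1R1

Yes, satisfiable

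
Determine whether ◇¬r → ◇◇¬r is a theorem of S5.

Tableau for the negation ¬(◇¬r → ◇◇¬r):
1. ¬(◇¬r → ◇◇¬r), 0
2. ◇¬r, 0
3. ¬◇◇¬r, 0
4. ¬◇¬r, 0
5. r, 0
6. ¬r, 1
7. ¬◇¬r, 1
8. r, 1
Accessibility: 0R0, 0R1, 1R0, 1R1
Branch closes: r and ¬r both at 1.
Every branch of the negation's tableau closes; the branch above is one of them.

Valid in S5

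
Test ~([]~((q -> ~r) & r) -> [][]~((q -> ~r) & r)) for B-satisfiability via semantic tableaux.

1. ~([]~((q -> ~r) & r) -> [][]~((q -> ~r) & r)), w0
2. []~((q -> ~r) & r), w0
3. ~[][]~((q -> ~r) & r), w0
4. ~((q -> ~r) & r), w0
5. ~r, w0
6. ~[]~((q -> ~r) & r), w1
7. ~((q -> ~r) & r), w1
8. ~r, w1
9. (q -> ~r) & r, w2
10. q -> ~r, w2
11. r, w2
12. ~q, w2
Accessibility: w0Rw0, w0Rw1, w1Rw0, w1Rw1, w1Rw2, w2Rw1, w2Rw2

Satisfiable (open branch found)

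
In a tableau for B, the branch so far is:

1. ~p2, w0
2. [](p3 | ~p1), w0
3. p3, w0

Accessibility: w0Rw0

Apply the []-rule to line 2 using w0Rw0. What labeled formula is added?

p3 | ~p1, w0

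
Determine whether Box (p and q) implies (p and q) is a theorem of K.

Tableau for the negation not (Box (p and q) implies (p and q)):
1. not (Box (p and q) implies (p and q)), 0
2. Box (p and q), 0
3. not (p and q), 0
4. not q, 0
The negation has an open branch (countermodel exists).

Not valid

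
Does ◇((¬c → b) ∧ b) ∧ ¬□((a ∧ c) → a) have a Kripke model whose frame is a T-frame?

1. ◇((¬c → b) ∧ b) ∧ ¬□((a ∧ c) → a), u
2. ◇((¬c → b) ∧ b), u   [∧-rule on 1]
3. ¬□((a ∧ c) → a), u   [∧-rule on 1]
4. (¬c → b) ∧ b, v   [◇-rule on 2: fresh world v, uRv]
5. ¬c → b, v   [∧-rule on 4]
6. b, v   [∧-rule on 4]
7. ¬((a ∧ c) → a), w   [¬□-rule on 3: fresh world w, uRw]
8. a ∧ c, w   [¬→-rule on 7]
9. ¬a, w   [¬→-rule on 7]
10. a, w   [∧-rule on 8]
11. c, w   [∧-rule on 8]
Accessibility: uRu, uRv, uRw, vRv, wRw
Branch closes: a and ¬a both at w.
(One branch shown.) All branches close.

Unsatisfiable (every branch closes)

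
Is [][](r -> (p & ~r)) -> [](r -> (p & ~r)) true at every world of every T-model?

Tableau for the negation ~([][](r -> (p & ~r)) -> [](r -> (p & ~r))):
1. ~([][](r -> (p & ~r)) -> [](r -> (p & ~r))), w0
2. [][](r -> (p & ~r)), w0
3. ~[](r -> (p & ~r)), w0
4. [](r -> (p & ~r)), w0
5. r -> (p & ~r), w0
6. p & ~r, w0
7. p, w0
8. ~r, w0
9. ~(r -> (p & ~r)), w1
10. r, w1
11. ~(p & ~r), w1
12. [](r -> (p & ~r)), w1
13. r -> (p & ~r), w1
14. p & ~r, w1
15. p, w1
16. ~r, w1
Accessibility: w0Rw0, w0Rw1, w1Rw1
Branch closes: r and ~r both at w1.
Every branch of the negation's tableau closes; the branch above is one of them.

Yes, valid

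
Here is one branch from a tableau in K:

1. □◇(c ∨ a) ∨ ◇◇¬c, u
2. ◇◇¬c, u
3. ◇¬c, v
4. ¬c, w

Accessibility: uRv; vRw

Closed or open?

Not closed

There is no literal clash: for every atom and world, at most one sign appears.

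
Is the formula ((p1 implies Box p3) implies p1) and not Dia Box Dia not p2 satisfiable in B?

Satisfiable (open branch found)

1. ((p1 implies Box p3) implies p1) and not Dia Box Dia not p2, 0
2. (p1 implies Box p3) implies p1, 0
3. not Dia Box Dia not p2, 0
4. not Box Dia not p2, 0
5. p1, 0
6. not Dia not p2, 1
7. not Box Dia not p2, 1
8. p2, 0
9. p2, 1
10. not Dia not p2, 2
11. p2, 2
Accessibility: 0R0, 0R1, 1R0, 1R1, 1R2, 2R1, 2R2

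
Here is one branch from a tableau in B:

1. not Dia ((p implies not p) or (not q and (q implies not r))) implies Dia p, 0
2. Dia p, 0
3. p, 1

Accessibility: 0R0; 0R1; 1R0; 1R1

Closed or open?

Not closed

No world carries both an atom and its negation.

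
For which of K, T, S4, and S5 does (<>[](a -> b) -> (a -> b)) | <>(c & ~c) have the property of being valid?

S5-tableau for the negation ~((<>[](a -> b) -> (a -> b)) | <>(c & ~c)):
1. ~((<>[](a -> b) -> (a -> b)) | <>(c & ~c)), u
2. ~(<>[](a -> b) -> (a -> b)), u
3. ~<>(c & ~c), u
4. <>[](a -> b), u
5. ~(a -> b), u
6. a, u
7. ~b, u
8. ~(c & ~c), u
9. c, u
10. [](a -> b), v
11. ~(c & ~c), v
12. a -> b, u
13. a -> b, v
14. c, v
15. b, u
Accessibility: uRu, uRv, vRu, vRv
Branch closes: b and ~b both at u.
Every branch closes (one shown): valid in S5.
S4-tableau for the negation ~((<>[](a -> b) -> (a -> b)) | <>(c & ~c)):
1. ~((<>[](a -> b) -> (a -> b)) | <>(c & ~c)), u
2. ~(<>[](a -> b) -> (a -> b)), u
3. ~<>(c & ~c), u
4. <>[](a -> b), u
5. ~(a -> b), u
6. a, u
7. ~b, u
8. ~(c & ~c), u
9. c, u
10. [](a -> b), v
11. ~(c & ~c), v
12. a -> b, v
13. c, v
14. b, v
Accessibility: uRu, uRv, vRv
Complete open branch: countermodel on an S4-frame, so not valid in S4, nor in K, T (the same frame is also a K-frame and a T-frame).

S5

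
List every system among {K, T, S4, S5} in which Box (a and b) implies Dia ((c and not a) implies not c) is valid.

T, S4, S5

K-tableau for the negation not (Box (a and b) implies Dia ((c and not a) implies not c)):
1. not (Box (a and b) implies Dia ((c and not a) implies not c)), 0
2. Box (a and b), 0   [neg-implies-rule on 1]
3. not Dia ((c and not a) implies not c), 0   [neg-implies-rule on 1]
Complete open branch: countermodel on a K-frame, so not valid in K.
T-tableau for the negation not (Box (a and b) implies Dia ((c and not a) implies not c)):
1. not (Box (a and b) implies Dia ((c and not a) implies not c)), 0
2. Box (a and b), 0   [neg-implies-rule on 1]
3. not Dia ((c and not a) implies not c), 0   [neg-implies-rule on 1]
4. a and b, 0   [Box-rule on 2 via 0R0]
5. a, 0   [and-rule on 4]
6. b, 0   [and-rule on 4]
7. not ((c and not a) implies not c), 0   [neg-Dia-rule on 3 via 0R0]
8. c and not a, 0   [neg-implies-rule on 7]
9. c, 0   [neg-implies-rule on 7]
10. not a, 0   [and-rule on 8]
Accessibility: 0R0
Branch closes: a and not a both at 0.
Every branch closes (one shown): valid in T, hence also in S4, S5 (every theorem of T is a theorem of S4 and S5).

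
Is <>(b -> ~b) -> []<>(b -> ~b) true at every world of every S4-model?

Invalid (countermodel exists)

Tableau for the negation ~(<>(b -> ~b) -> []<>(b -> ~b)):
1. ~(<>(b -> ~b) -> []<>(b -> ~b)), w0
2. <>(b -> ~b), w0
3. ~[]<>(b -> ~b), w0
4. b -> ~b, w1
5. ~b, w1
6. ~<>(b -> ~b), w2
7. ~(b -> ~b), w2
8. b, w2
Accessibility: w0Rw0, w0Rw1, w0Rw2, w1Rw1, w2Rw2
The negation has an open branch (countermodel exists).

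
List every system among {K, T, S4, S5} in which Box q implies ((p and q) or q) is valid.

T, S4, S5

T-tableau for the negation not (Box q implies ((p and q) or q)):
1. not (Box q implies ((p and q) or q)), 0
2. Box q, 0   [neg-implies-rule on 1]
3. not ((p and q) or q), 0   [neg-implies-rule on 1]
4. not (p and q), 0   [neg-or-rule on 3]
5. not q, 0   [neg-or-rule on 3]
6. q, 0   [Box-rule on 2 via 0R0]
Accessibility: 0R0
Branch closes: q and not q both at 0.
Every branch closes (one shown): valid in T, hence also in S4, S5 (every theorem of T is a theorem of S4 and S5).
K-tableau for the negation not (Box q implies ((p and q) or q)):
1. not (Box q implies ((p and q) or q)), 0
2. Box q, 0   [neg-implies-rule on 1]
3. not ((p and q) or q), 0   [neg-implies-rule on 1]
4. not (p and q), 0   [neg-or-rule on 3]
5. not q, 0   [neg-or-rule on 3]
Complete open branch: countermodel on a K-frame, so not valid in K.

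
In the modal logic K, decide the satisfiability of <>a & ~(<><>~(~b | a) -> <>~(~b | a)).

1. <>a & ~(<><>~(~b | a) -> <>~(~b | a)), u
2. <>a, u   [&-rule on 1]
3. ~(<><>~(~b | a) -> <>~(~b | a)), u   [&-rule on 1]
4. <><>~(~b | a), u   [~->-rule on 3]
5. ~<>~(~b | a), u   [~->-rule on 3]
6. a, v   [<>-rule on 2: fresh world v, uRv]
7. ~b | a, v   [~<>-rule on 5 via uRv]
8. <>~(~b | a), w   [<>-rule on 4: fresh world w, uRw]
9. ~b | a, w   [~<>-rule on 5 via uRw]
10. a, w   [|-rule on 9 (branches; this branch)]
11. ~(~b | a), x   [<>-rule on 8: fresh world x, wRx]
12. b, x   [~|-rule on 11]
13. ~a, x   [~|-rule on 11]
Accessibility: uRv, uRw, wRx

Satisfiable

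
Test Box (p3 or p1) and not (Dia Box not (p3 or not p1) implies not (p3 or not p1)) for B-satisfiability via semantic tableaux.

1. Box (p3 or p1) and not (Dia Box not (p3 or not p1) implies not (p3 or not p1)), u
2. Box (p3 or p1), u
3. not (Dia Box not (p3 or not p1) implies not (p3 or not p1)), u
4. Dia Box not (p3 or not p1), u
5. p3 or not p1, u
6. p3 or p1, u
7. not p1, u
8. p3, u
9. Box not (p3 or not p1), v
10. p3 or p1, v
11. not (p3 or not p1), u
12. not p3, u
13. p1, u
Accessibility: uRu, uRv, vRu, vRv
Branch closes: p3 and not p3 both at u.
All branches of the tableau close; one closing branch shown above.

Unsatisfiable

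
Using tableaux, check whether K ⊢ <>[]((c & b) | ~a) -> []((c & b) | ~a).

No, not valid

Tableau for the negation ~(<>[]((c & b) | ~a) -> []((c & b) | ~a)):
1. ~(<>[]((c & b) | ~a) -> []((c & b) | ~a)), w0
2. <>[]((c & b) | ~a), w0   [~->-rule on 1]
3. ~[]((c & b) | ~a), w0   [~->-rule on 1]
4. []((c & b) | ~a), w1   [<>-rule on 2: fresh world w1, w0Rw1]
5. ~((c & b) | ~a), w2   [~[]-rule on 3: fresh world w2, w0Rw2]
6. ~(c & b), w2   [~|-rule on 5]
7. a, w2   [~|-rule on 5]
8. ~b, w2   [~&-rule on 6 (branches; this branch)]
Accessibility: w0Rw1, w0Rw2
The negation has an open branch (countermodel exists).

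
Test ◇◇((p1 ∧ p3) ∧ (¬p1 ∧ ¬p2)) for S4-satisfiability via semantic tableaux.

1. ◇◇((p1 ∧ p3) ∧ (¬p1 ∧ ¬p2)), 0
2. ◇((p1 ∧ p3) ∧ (¬p1 ∧ ¬p2)), 1   [◇-rule on 1: fresh world 1, 0R1]
3. (p1 ∧ p3) ∧ (¬p1 ∧ ¬p2), 2   [◇-rule on 2: fresh world 2, 1R2]
4. p1 ∧ p3, 2   [∧-rule on 3]
5. ¬p1 ∧ ¬p2, 2   [∧-rule on 3]
6. p1, 2   [∧-rule on 4]
7. p3, 2   [∧-rule on 4]
8. ¬p1, 2   [∧-rule on 5]
9. ¬p2, 2   [∧-rule on 5]
Accessibility: 0R0, 0R1, 0R2, 1R1, 1R2, 2R2
Branch closes: p1 and ¬p1 both at 2.
All branches of the tableau close; one closing branch shown above.

Unsatisfiable (every branch closes)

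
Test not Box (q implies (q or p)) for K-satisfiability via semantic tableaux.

No, unsatisfiable

1. not Box (q implies (q or p)), 0
2. not (q implies (q or p)), 1
3. q, 1
4. not (q or p), 1
5. not q, 1
6. not p, 1
Accessibility: 0R1
Branch closes: q and not q both at 1.
All branches of the tableau close; one closing branch shown above.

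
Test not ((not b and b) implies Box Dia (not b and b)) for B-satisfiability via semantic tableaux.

Unsatisfiable

1. not ((not b and b) implies Box Dia (not b and b)), w0
2. not b and b, w0
3. not Box Dia (not b and b), w0
4. not b, w0
5. b, w0
Accessibility: w0Rw0
Branch closes: b and not b both at w0.
(One branch shown.) All branches close.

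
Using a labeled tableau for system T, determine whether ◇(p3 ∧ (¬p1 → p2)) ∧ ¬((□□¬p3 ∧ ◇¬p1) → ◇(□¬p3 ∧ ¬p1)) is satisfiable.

Unsatisfiable

1. ◇(p3 ∧ (¬p1 → p2)) ∧ ¬((□□¬p3 ∧ ◇¬p1) → ◇(□¬p3 ∧ ¬p1)), w0
2. ◇(p3 ∧ (¬p1 → p2)), w0   [∧-rule on 1]
3. ¬((□□¬p3 ∧ ◇¬p1) → ◇(□¬p3 ∧ ¬p1)), w0   [∧-rule on 1]
4. □□¬p3 ∧ ◇¬p1, w0   [¬→-rule on 3]
5. ¬◇(□¬p3 ∧ ¬p1), w0   [¬→-rule on 3]
6. □□¬p3, w0   [∧-rule on 4]
7. ◇¬p1, w0   [∧-rule on 4]
8. ¬(□¬p3 ∧ ¬p1), w0   [¬◇-rule on 5 via w0Rw0]
9. □¬p3, w0   [□-rule on 6 via w0Rw0]
10. ¬p3, w0   [□-rule on 9 via w0Rw0]
11. p1, w0   [¬∧-rule on 8 (branches; this branch)]
12. p3 ∧ (¬p1 → p2), w1   [◇-rule on 2: fresh world w1, w0Rw1]
13. p3, w1   [∧-rule on 12]
14. ¬p1 → p2, w1   [∧-rule on 12]
15. ¬(□¬p3 ∧ ¬p1), w1   [¬◇-rule on 5 via w0Rw1]
16. □¬p3, w1   [□-rule on 6 via w0Rw1]
17. ¬p3, w1   [□-rule on 9 via w0Rw1]
Accessibility: w0Rw0, w0Rw1, w1Rw1
Branch closes: p3 and ¬p3 both at w1.
All branches of the tableau close; one closing branch shown above.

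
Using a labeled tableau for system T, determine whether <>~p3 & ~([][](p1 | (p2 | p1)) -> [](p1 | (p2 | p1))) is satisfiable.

Unsatisfiable (every branch closes)

1. <>~p3 & ~([][](p1 | (p2 | p1)) -> [](p1 | (p2 | p1))), 0
2. <>~p3, 0
3. ~([][](p1 | (p2 | p1)) -> [](p1 | (p2 | p1))), 0
4. [][](p1 | (p2 | p1)), 0
5. ~[](p1 | (p2 | p1)), 0
6. [](p1 | (p2 | p1)), 0
7. p1 | (p2 | p1), 0
8. p2 | p1, 0
9. p1, 0
10. ~p3, 1
11. [](p1 | (p2 | p1)), 1
12. p1 | (p2 | p1), 1
13. p2 | p1, 1
14. p1, 1
15. ~(p1 | (p2 | p1)), 2
16. ~p1, 2
17. ~(p2 | p1), 2
18. ~p2, 2
19. [](p1 | (p2 | p1)), 2
20. p1 | (p2 | p1), 2
21. p2 | p1, 2
22. p1, 2
Accessibility: 0R0, 0R1, 0R2, 1R1, 2R2
Branch closes: p1 and ~p1 both at 2.
(One branch shown.) All branches close.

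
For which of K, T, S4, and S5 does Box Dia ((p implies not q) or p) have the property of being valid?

T-tableau for the negation not Box Dia ((p implies not q) or p):
1. not Box Dia ((p implies not q) or p), w0
2. not Dia ((p implies not q) or p), w1   [neg-Box-rule on 1: fresh world w1, w0Rw1]
3. not ((p implies not q) or p), w1   [neg-Dia-rule on 2 via w1Rw1]
4. not (p implies not q), w1   [neg-or-rule on 3]
5. not p, w1   [neg-or-rule on 3]
6. p, w1   [neg-implies-rule on 4]
7. q, w1   [neg-implies-rule on 4]
Accessibility: w0Rw0, w0Rw1, w1Rw1
Branch closes: p and not p both at w1.
Every branch closes (one shown): valid in T, hence also in S4, S5 (every theorem of T is a theorem of S4 and S5).
K-tableau for the negation not Box Dia ((p implies not q) or p):
1. not Box Dia ((p implies not q) or p), w0
2. not Dia ((p implies not q) or p), w1   [neg-Box-rule on 1: fresh world w1, w0Rw1]
Accessibility: w0Rw1
Complete open branch: countermodel on a K-frame, so not valid in K.

T, S4, S5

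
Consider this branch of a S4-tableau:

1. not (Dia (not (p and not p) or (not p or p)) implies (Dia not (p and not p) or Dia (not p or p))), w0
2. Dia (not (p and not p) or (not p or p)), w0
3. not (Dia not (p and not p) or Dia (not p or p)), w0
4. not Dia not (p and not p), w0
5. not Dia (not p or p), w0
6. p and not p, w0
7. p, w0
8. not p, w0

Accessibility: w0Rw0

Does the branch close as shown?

Closed

Both p and not p appear at w0.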